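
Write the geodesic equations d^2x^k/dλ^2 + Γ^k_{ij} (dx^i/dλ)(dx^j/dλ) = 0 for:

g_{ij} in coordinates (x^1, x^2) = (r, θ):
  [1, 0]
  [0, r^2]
Geodesic equation: d^2x^k/dλ^2 + Γ^k_{ij} (dx^i/dλ)(dx^j/dλ) = 0.
Non-zero Christoffel symbols:
Γ^r_{θ θ} = -r
Γ^θ_{r θ} = 1/r
Substituting (the symmetric pair Γ^k_{ij}, Γ^k_{ji} combines into a factor 2):
d^2r/dλ^2 - r (dθ/dλ)^2 = 0
d^2θ/dλ^2 + (2/r) (dr/dλ)(dθ/dλ) = 0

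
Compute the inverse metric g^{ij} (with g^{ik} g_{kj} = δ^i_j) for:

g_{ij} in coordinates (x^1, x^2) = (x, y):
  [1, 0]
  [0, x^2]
The metric is diagonal, so g^{ij} is diagonal with entries 1/g_{ii}: diag(1, 1/(x^2)).
g^{ij}:
  [1, 0]
  [0, 1/x^2]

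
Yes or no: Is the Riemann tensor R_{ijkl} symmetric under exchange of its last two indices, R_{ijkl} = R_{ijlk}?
It is antisymmetric in the last pair: R_{ijkl} = -R_{ijlk}.
No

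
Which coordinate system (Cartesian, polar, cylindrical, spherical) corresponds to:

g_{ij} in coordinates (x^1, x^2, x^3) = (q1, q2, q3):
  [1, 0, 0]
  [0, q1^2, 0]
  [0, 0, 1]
The line element ds^2 = dq1^2 + q1^2 dq2^2 + dq3^2 is dr^2 + r^2 dθ^2 + dz^2 with q1 = r, q2 = θ, q3 = z.
cylindrical coordinates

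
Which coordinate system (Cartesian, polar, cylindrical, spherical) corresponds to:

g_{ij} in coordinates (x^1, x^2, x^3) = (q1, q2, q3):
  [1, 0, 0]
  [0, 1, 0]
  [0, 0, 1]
All components are constant and the metric is the identity, i.e. orthonormal rectilinear coordinates.
Cartesian (3D) coordinates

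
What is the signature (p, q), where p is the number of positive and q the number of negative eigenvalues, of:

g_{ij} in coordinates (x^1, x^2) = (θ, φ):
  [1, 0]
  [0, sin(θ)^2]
The metric is diagonal, so its eigenvalues are the diagonal entries: 1, sin(θ)^2 (at a generic point, where coordinate-dependent entries are positive).
2 positive, 0 negative.
(2, 0) - Riemannian (positive definite)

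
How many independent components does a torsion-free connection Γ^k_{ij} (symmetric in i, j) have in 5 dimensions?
Γ^k_{ij} has n choices for the upper index and n(n+1)/2 independent symmetric lower index pairs.
Total = 5 × 5×6/2 = 5 × 15 = 75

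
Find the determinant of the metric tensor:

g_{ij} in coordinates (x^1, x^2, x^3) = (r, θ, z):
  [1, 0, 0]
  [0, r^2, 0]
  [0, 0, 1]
Diagonal metric: det(g) = g_{11}·g_{22}·g_{33}
= (1)·(r^2)·(1)
det(g) = r^2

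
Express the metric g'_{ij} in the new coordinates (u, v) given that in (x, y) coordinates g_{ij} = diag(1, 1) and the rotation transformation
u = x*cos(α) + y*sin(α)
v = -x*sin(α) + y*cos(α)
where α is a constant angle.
Invert the transformation: x = u*cos(α) - v*sin(α), y = u*sin(α) + v*cos(α)
g'_{ij} = (∂x^k/∂x'^i)(∂x^l/∂x'^j) g_{kl}; with g_{kl} = δ_{kl} this is Σ_k (∂x^k/∂x'^i)(∂x^k/∂x'^j).
Jacobian: ∂x/∂u = cos(α), ∂x/∂v = -sin(α), ∂y/∂u = sin(α), ∂y/∂v = cos(α)
g'_{uu} = (cos(α))(cos(α)) + (sin(α))(sin(α)) = 1
g'_{uv} = (cos(α))(-sin(α)) + (sin(α))(cos(α)) = 0
g'_{vv} = (-sin(α))(-sin(α)) + (cos(α))(cos(α)) = 1
g'_{ij} = diag(1, 1)
The Euclidean metric is invariant under rotations.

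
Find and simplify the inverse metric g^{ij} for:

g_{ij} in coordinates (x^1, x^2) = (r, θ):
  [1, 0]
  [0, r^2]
The metric is diagonal, so g^{ij} is diagonal with entries 1/g_{ii}: diag(1, 1/(r^2)).
g^{ij}:
  [1, 0]
  [0, 1/r^2]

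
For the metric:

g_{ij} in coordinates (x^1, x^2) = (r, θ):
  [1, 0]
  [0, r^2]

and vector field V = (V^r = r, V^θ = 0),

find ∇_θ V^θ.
Non-zero Christoffel symbols:
Γ^r_{θ θ} = -r
Γ^θ_{r θ} = 1/r
∇_θ V^θ = ∂_θ V^θ + Γ^θ_{θ j} V^j
  = (0) + (1/r)(r) + (0)(0)
  = 1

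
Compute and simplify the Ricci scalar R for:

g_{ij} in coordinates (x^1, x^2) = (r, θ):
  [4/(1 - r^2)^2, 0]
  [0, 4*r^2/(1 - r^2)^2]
Non-zero Christoffel symbols (Γ^k_{ij} = Γ^k_{ji}):
Γ^r_{r r} = 2*r/(1 - r^2)
Γ^r_{θ θ} = (r^3 + r)/(r^2 - 1)
Γ^θ_{r θ} = (-r^2 - 1)/(r^3 - r)
Ricci tensor (R_{ij} = R^k_{ikj}): R_{rr} = -4/(r^2 - 1)^2, R_{rθ} = 0, R_{θθ} = -4*r^2/(r^2 - 1)^2
Inverse metric: g^{rr} = (1 - r^2)^2/4, g^{θθ} = (1 - r^2)^2/(4*r^2)
R = g^{ij} R_{ij} = ((1 - r^2)^2/4)(-4/(r^2 - 1)^2) + ((1 - r^2)^2/(4*r^2))(-4*r^2/(r^2 - 1)^2) = -2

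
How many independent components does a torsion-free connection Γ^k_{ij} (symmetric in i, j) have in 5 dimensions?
Γ^k_{ij} has n choices for the upper index and n(n+1)/2 independent symmetric lower index pairs.
Total = 5 × 5×6/2 = 5 × 15 = 75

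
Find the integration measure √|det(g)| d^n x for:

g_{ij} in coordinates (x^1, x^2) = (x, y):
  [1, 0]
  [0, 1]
det(g) = 1
√|det(g)| = 1
Volume element: dV = 1 dx dy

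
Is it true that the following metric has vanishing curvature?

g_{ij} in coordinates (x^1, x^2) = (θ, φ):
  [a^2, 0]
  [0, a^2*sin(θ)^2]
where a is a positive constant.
Non-zero Christoffel symbols:
Γ^θ_{φ φ} = -sin(2*θ)/2
Γ^φ_{θ φ} = 1/tan(θ)
Ricci tensor: R_{θθ} = 1, R_{θφ} = 0, R_{φφ} = sin(θ)^2
The Ricci tensor is non-zero, so the Riemann tensor is non-zero: not flat.
No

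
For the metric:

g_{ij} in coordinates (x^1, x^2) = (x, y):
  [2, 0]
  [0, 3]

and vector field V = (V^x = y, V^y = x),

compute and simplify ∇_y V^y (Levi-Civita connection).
All Christoffel symbols are zero.
∇_y V^y = ∂_y V^y + Γ^y_{y j} V^j
  = (0) + (0)(y) + (0)(x)
  = 0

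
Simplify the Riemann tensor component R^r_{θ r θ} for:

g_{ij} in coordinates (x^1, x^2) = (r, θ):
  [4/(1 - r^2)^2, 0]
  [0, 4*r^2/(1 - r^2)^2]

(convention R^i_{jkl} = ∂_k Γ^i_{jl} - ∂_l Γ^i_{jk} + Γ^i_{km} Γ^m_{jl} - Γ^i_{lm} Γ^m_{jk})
Non-zero Christoffel symbols (Γ^k_{ij} = Γ^k_{ji}):
Γ^r_{r r} = 2*r/(1 - r^2)
Γ^r_{θ θ} = (r^3 + r)/(r^2 - 1)
Γ^θ_{r θ} = (-r^2 - 1)/(r^3 - r)
R^r_{θ r θ} = ∂_r Γ^r_{θ θ} - ∂_θ Γ^r_{θ r} + Γ^r_{r m} Γ^m_{θ θ} - Γ^r_{θ m} Γ^m_{θ r}
  = ((r^4 - 4*r^2 - 1)/(r^2 - 1)^2) - (0) + (-2*r^2*(r^2 + 1)/(r^2 - 1)^2) - (-(r^2 + 1)^2/(r^2 - 1)^2) = -4*r^2/(r^2 - 1)^2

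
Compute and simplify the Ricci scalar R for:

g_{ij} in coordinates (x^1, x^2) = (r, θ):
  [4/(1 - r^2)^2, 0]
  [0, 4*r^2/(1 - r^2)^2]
Non-zero Christoffel symbols (Γ^k_{ij} = Γ^k_{ji}):
Γ^r_{r r} = 2*r/(1 - r^2)
Γ^r_{θ θ} = (r^3 + r)/(r^2 - 1)
Γ^θ_{r θ} = (-r^2 - 1)/(r^3 - r)
Ricci tensor (R_{ij} = R^k_{ikj}): R_{rr} = -4/(r^2 - 1)^2, R_{rθ} = 0, R_{θθ} = -4*r^2/(r^2 - 1)^2
Inverse metric: g^{rr} = (1 - r^2)^2/4, g^{θθ} = (1 - r^2)^2/(4*r^2)
R = g^{ij} R_{ij} = ((1 - r^2)^2/4)(-4/(r^2 - 1)^2) + ((1 - r^2)^2/(4*r^2))(-4*r^2/(r^2 - 1)^2) = -2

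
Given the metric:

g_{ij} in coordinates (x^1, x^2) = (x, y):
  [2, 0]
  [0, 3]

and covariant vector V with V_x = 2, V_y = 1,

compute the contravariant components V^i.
Inverse metric (diagonal): g^{xx} = 1/2, g^{yy} = 1/3
V^i = g^{ij} V_j:
V^x = (1/2)(2) + (0)(1) = 1
V^y = (0)(2) + (1/3)(1) = 1/3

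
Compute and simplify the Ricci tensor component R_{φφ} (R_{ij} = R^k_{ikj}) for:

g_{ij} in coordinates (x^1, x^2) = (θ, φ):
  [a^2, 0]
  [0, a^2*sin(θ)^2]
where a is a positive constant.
Non-zero Christoffel symbols (Γ^k_{ij} = Γ^k_{ji}):
Γ^θ_{φ φ} = -sin(2*θ)/2
Γ^φ_{θ φ} = 1/tan(θ)
R^θ_{φ θ φ} = ∂_θ Γ^θ_{φ φ} - ∂_φ Γ^θ_{φ θ} + Γ^θ_{θ m} Γ^m_{φ φ} - Γ^θ_{φ m} Γ^m_{φ θ}
  = (-cos(2*θ)) - (0) + (0) - (-cos(θ)^2) = sin(θ)^2
R^φ_{φ φ φ} = 0 (a repeated index in an antisymmetric pair)
R_{φφ} = R^θ_{φ θ φ} + R^φ_{φ φ φ} = (sin(θ)^2) + (0) = sin(θ)^2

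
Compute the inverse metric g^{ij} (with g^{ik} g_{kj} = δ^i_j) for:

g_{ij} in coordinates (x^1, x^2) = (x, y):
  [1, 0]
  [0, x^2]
The metric is diagonal, so g^{ij} is diagonal with entries 1/g_{ii}: diag(1, 1/(x^2)).
g^{ij}:
  [1, 0]
  [0, 1/x^2]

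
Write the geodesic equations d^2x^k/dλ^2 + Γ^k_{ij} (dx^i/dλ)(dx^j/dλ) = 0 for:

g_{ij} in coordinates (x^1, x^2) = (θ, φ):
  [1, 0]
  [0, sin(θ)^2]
Geodesic equation: d^2x^k/dλ^2 + Γ^k_{ij} (dx^i/dλ)(dx^j/dλ) = 0.
Non-zero Christoffel symbols:
Γ^θ_{φ φ} = -sin(2*θ)/2
Γ^φ_{θ φ} = 1/tan(θ)
Substituting (the symmetric pair Γ^k_{ij}, Γ^k_{ji} combines into a factor 2):
d^2θ/dλ^2 - (sin(2*θ)/2) (dφ/dλ)^2 = 0
d^2φ/dλ^2 + (2/tan(θ)) (dθ/dλ)(dφ/dλ) = 0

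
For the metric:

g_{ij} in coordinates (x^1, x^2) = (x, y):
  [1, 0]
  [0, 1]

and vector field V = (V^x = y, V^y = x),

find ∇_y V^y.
All Christoffel symbols are zero.
∇_y V^y = ∂_y V^y + Γ^y_{y j} V^j
  = (0) + (0)(y) + (0)(x)
  = 0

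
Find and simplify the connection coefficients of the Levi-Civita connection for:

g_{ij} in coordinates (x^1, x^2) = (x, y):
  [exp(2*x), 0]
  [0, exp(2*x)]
Using Γ^k_{ij} = (1/2) g^{km} (∂_i g_{mj} + ∂_j g_{mi} - ∂_m g_{ij}); the metric is diagonal, so only the m = k term contributes.
Non-zero symbols (using the symmetry Γ^k_{ij} = Γ^k_{ji}):
Γ^x_{x x} = (1/2) g^{xx} (∂_x g_{xx} + ∂_x g_{xx} - ∂_x g_{xx}) = (1/2)(exp(-2*x))((2*exp(2*x)) + (2*exp(2*x)) - (2*exp(2*x))) = 1
Γ^x_{y y} = (1/2) g^{xx} (∂_y g_{xy} + ∂_y g_{xy} - ∂_x g_{yy}) = (1/2)(exp(-2*x))((0) + (0) - (2*exp(2*x))) = -1
Γ^y_{x y} = (1/2) g^{yy} (∂_x g_{yy} + ∂_y g_{yx} - ∂_y g_{xy}) = (1/2)(exp(-2*x))((2*exp(2*x)) + (0) - (0)) = 1
All other Christoffel symbols are zero.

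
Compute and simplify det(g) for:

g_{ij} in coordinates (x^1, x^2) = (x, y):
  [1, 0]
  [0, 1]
For a 2×2 metric: det(g) = g_{11}·g_{22} - g_{12}·g_{21}
= (1)·(1) - (0)·(0)
= 1 - 0
det(g) = 1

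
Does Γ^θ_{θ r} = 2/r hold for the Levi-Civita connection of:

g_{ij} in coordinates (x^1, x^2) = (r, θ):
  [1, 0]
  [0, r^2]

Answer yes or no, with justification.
Γ^θ_{θ r} = (1/2) g^{θθ} (∂_θ g_{θr} + ∂_r g_{θθ} - ∂_θ g_{θr}) = (1/2)(1/r^2)((0) + (2*r) - (0)) = 1/r
This differs from the proposed value 2/r.
No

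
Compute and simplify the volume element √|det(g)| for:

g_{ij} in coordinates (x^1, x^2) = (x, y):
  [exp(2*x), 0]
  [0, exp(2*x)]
det(g) = exp(4*x)
√|det(g)| = exp(2*x)
Volume element: dV = exp(2*x) dx dy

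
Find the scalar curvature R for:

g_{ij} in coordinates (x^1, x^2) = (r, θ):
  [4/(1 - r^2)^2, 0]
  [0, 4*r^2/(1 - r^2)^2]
Non-zero Christoffel symbols (Γ^k_{ij} = Γ^k_{ji}):
Γ^r_{r r} = 2*r/(1 - r^2)
Γ^r_{θ θ} = (r^3 + r)/(r^2 - 1)
Γ^θ_{r θ} = (-r^2 - 1)/(r^3 - r)
Ricci tensor (R_{ij} = R^k_{ikj}): R_{rr} = -4/(r^2 - 1)^2, R_{rθ} = 0, R_{θθ} = -4*r^2/(r^2 - 1)^2
Inverse metric: g^{rr} = (1 - r^2)^2/4, g^{θθ} = (1 - r^2)^2/(4*r^2)
R = g^{ij} R_{ij} = ((1 - r^2)^2/4)(-4/(r^2 - 1)^2) + ((1 - r^2)^2/(4*r^2))(-4*r^2/(r^2 - 1)^2) = -2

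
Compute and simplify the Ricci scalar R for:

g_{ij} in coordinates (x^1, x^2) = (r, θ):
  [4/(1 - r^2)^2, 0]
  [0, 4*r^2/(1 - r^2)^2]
Non-zero Christoffel symbols (Γ^k_{ij} = Γ^k_{ji}):
Γ^r_{r r} = 2*r/(1 - r^2)
Γ^r_{θ θ} = (r^3 + r)/(r^2 - 1)
Γ^θ_{r θ} = (-r^2 - 1)/(r^3 - r)
Ricci tensor (R_{ij} = R^k_{ikj}): R_{rr} = -4/(r^2 - 1)^2, R_{rθ} = 0, R_{θθ} = -4*r^2/(r^2 - 1)^2
Inverse metric: g^{rr} = (1 - r^2)^2/4, g^{θθ} = (1 - r^2)^2/(4*r^2)
R = g^{ij} R_{ij} = ((1 - r^2)^2/4)(-4/(r^2 - 1)^2) + ((1 - r^2)^2/(4*r^2))(-4*r^2/(r^2 - 1)^2) = -2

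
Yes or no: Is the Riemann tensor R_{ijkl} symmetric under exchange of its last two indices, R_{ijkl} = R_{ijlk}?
It is antisymmetric in the last pair: R_{ijkl} = -R_{ijlk}.
No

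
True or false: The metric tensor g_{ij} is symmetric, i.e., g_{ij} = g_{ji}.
By definition the metric is a symmetric bilinear form, g_{ij} = g_{ji}.
True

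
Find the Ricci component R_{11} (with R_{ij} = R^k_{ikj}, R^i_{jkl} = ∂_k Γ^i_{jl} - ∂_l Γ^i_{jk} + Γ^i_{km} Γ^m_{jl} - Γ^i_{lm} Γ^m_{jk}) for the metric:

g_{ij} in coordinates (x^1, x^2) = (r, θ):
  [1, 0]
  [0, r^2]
Non-zero Christoffel symbols (Γ^k_{ij} = Γ^k_{ji}):
Γ^r_{θ θ} = -r
Γ^θ_{r θ} = 1/r
R^r_{r r r} = 0 (a repeated index in an antisymmetric pair)
R^θ_{r θ r} = ∂_θ Γ^θ_{r r} - ∂_r Γ^θ_{r θ} + Γ^θ_{θ m} Γ^m_{r r} - Γ^θ_{r m} Γ^m_{r θ}
  = (0) - (-1/r^2) + (0) - (1/r^2) = 0
R_{rr} = R^r_{r r r} + R^θ_{r θ r} = (0) + (0) = 0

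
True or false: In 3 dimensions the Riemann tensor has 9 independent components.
n^2(n^2-1)/12 = 9·8/12 = 6 independent components for n = 3.
False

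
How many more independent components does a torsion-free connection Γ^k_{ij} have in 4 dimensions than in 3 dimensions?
Independent components in n dimensions: n × n(n+1)/2 = n^2(n+1)/2.
4D: 4 × 10 = 40
3D: 3 × 6 = 18
Difference = 40 - 18 = 22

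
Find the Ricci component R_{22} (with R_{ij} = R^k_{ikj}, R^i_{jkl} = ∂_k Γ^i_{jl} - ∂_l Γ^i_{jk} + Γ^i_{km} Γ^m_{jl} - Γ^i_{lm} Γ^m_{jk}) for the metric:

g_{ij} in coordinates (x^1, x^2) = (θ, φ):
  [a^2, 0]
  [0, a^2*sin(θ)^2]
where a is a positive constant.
Non-zero Christoffel symbols (Γ^k_{ij} = Γ^k_{ji}):
Γ^θ_{φ φ} = -sin(2*θ)/2
Γ^φ_{θ φ} = 1/tan(θ)
R^θ_{φ θ φ} = ∂_θ Γ^θ_{φ φ} - ∂_φ Γ^θ_{φ θ} + Γ^θ_{θ m} Γ^m_{φ φ} - Γ^θ_{φ m} Γ^m_{φ θ}
  = (-cos(2*θ)) - (0) + (0) - (-cos(θ)^2) = sin(θ)^2
R^φ_{φ φ φ} = 0 (a repeated index in an antisymmetric pair)
R_{φφ} = R^θ_{φ θ φ} + R^φ_{φ φ φ} = (sin(θ)^2) + (0) = sin(θ)^2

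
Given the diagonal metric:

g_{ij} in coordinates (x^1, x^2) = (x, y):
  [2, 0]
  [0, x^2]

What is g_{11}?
With x^1 = x, x^2 = y, g_{11} = g_{xx} is the row-1, column-1 entry of the matrix.
g_{11} = 2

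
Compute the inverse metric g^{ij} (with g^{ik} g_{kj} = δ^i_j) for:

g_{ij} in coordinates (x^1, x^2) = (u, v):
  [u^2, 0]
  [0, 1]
The metric is diagonal, so g^{ij} is diagonal with entries 1/g_{ii}: diag(1/(u^2), 1).
g^{ij}:
  [1/u^2, 0]
  [0, 1]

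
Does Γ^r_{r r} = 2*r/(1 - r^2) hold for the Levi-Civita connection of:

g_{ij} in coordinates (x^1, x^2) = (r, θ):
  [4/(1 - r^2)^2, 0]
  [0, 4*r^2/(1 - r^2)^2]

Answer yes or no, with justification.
Γ^r_{r r} = (1/2) g^{rr} (∂_r g_{rr} + ∂_r g_{rr} - ∂_r g_{rr}) = (1/2)((1 - r^2)^2/4)((16*r/(1 - r^2)^3) + (16*r/(1 - r^2)^3) - (16*r/(1 - r^2)^3)) = 2*r/(1 - r^2)
This equals the proposed value 2*r/(1 - r^2).
Yes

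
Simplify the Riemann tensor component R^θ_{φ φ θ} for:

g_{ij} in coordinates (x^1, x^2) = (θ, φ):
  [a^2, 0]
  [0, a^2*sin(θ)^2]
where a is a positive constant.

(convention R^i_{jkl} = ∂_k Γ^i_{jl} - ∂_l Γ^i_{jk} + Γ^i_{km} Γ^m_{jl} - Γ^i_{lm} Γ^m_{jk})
Non-zero Christoffel symbols (Γ^k_{ij} = Γ^k_{ji}):
Γ^θ_{φ φ} = -sin(2*θ)/2
Γ^φ_{θ φ} = 1/tan(θ)
R^θ_{φ φ θ} = ∂_φ Γ^θ_{φ θ} - ∂_θ Γ^θ_{φ φ} + Γ^θ_{φ m} Γ^m_{φ θ} - Γ^θ_{θ m} Γ^m_{φ φ}
  = (0) - (-cos(2*θ)) + (-cos(θ)^2) - (0) = -sin(θ)^2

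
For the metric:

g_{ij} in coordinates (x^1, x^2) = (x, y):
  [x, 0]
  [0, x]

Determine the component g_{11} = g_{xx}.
With x^1 = x, x^2 = y, g_{11} = g_{xx} is the row-1, column-1 entry of the matrix.
g_{11} = x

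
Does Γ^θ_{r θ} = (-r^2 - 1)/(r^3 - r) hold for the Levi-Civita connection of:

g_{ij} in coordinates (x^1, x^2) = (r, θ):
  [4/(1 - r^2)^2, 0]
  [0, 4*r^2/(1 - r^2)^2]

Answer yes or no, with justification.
Γ^θ_{r θ} = (1/2) g^{θθ} (∂_r g_{θθ} + ∂_θ g_{θr} - ∂_θ g_{rθ}) = (1/2)((1 - r^2)^2/(4*r^2))((-8*(r^3 + r)/(r^2 - 1)^3) + (0) - (0)) = (-r^2 - 1)/(r^3 - r)
This equals the proposed value (-r^2 - 1)/(r^3 - r).
Yes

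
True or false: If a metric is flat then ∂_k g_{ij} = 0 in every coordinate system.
Flatness means R^i_{jkl} = 0; the components can still vary, e.g. the flat plane in polar coordinates has g_{θθ} = r^2.
False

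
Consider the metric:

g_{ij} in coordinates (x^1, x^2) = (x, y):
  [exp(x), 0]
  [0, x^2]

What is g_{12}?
With x^1 = x, x^2 = y, g_{12} = g_{xy} is the row-1, column-2 entry of the matrix.
g_{12} = 0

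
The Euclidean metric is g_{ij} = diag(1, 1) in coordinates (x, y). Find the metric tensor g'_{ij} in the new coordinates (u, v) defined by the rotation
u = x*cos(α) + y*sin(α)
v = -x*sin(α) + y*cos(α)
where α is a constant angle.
Invert the transformation: x = u*cos(α) - v*sin(α), y = u*sin(α) + v*cos(α)
g'_{ij} = (∂x^k/∂x'^i)(∂x^l/∂x'^j) g_{kl}; with g_{kl} = δ_{kl} this is Σ_k (∂x^k/∂x'^i)(∂x^k/∂x'^j).
Jacobian: ∂x/∂u = cos(α), ∂x/∂v = -sin(α), ∂y/∂u = sin(α), ∂y/∂v = cos(α)
g'_{uu} = (cos(α))(cos(α)) + (sin(α))(sin(α)) = 1
g'_{uv} = (cos(α))(-sin(α)) + (sin(α))(cos(α)) = 0
g'_{vv} = (-sin(α))(-sin(α)) + (cos(α))(cos(α)) = 1
g'_{ij} = diag(1, 1)
The Euclidean metric is invariant under rotations.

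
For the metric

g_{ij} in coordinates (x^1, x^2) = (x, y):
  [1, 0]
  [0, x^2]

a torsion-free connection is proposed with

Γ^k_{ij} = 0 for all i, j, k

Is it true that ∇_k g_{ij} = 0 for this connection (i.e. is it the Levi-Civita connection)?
Using ∇_k g_{ij} = ∂_k g_{ij} - Γ^m_{ki} g_{mj} - Γ^m_{kj} g_{im}:
∇_x g_{yy} = (2*x) - (0) - (0) = 2*x ≠ 0
So the connection is not metric compatible (it is not the Levi-Civita connection).
No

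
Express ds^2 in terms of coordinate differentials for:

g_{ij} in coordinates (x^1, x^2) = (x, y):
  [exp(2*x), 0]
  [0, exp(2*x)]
ds^2 = g_{ij} dx^i dx^j; only the non-zero components contribute.
ds^2 = exp(2*x) dx^2 + exp(2*x) dy^2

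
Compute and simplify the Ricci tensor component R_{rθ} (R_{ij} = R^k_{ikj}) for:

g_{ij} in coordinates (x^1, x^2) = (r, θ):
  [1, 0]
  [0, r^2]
Non-zero Christoffel symbols (Γ^k_{ij} = Γ^k_{ji}):
Γ^r_{θ θ} = -r
Γ^θ_{r θ} = 1/r
R^r_{r r θ} = 0 (a repeated index in an antisymmetric pair)
R^θ_{r θ θ} = 0 (a repeated index in an antisymmetric pair)
R_{rθ} = R^r_{r r θ} + R^θ_{r θ θ} = (0) + (0) = 0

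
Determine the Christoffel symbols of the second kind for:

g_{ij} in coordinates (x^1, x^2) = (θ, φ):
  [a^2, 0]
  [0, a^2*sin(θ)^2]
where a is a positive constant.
Using Γ^k_{ij} = (1/2) g^{km} (∂_i g_{mj} + ∂_j g_{mi} - ∂_m g_{ij}); the metric is diagonal, so only the m = k term contributes.
Non-zero symbols (using the symmetry Γ^k_{ij} = Γ^k_{ji}):
Γ^θ_{φ φ} = (1/2) g^{θθ} (∂_φ g_{θφ} + ∂_φ g_{θφ} - ∂_θ g_{φφ}) = (1/2)(1/a^2)((0) + (0) - (a^2*sin(2*θ))) = -sin(2*θ)/2
Γ^φ_{θ φ} = (1/2) g^{φφ} (∂_θ g_{φφ} + ∂_φ g_{φθ} - ∂_φ g_{θφ}) = (1/2)(1/(a^2*sin(θ)^2))((a^2*sin(2*θ)) + (0) - (0)) = 1/tan(θ)
All other Christoffel symbols are zero.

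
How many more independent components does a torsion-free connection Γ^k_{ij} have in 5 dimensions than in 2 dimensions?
Independent components in n dimensions: n × n(n+1)/2 = n^2(n+1)/2.
5D: 5 × 15 = 75
2D: 2 × 3 = 6
Difference = 75 - 6 = 69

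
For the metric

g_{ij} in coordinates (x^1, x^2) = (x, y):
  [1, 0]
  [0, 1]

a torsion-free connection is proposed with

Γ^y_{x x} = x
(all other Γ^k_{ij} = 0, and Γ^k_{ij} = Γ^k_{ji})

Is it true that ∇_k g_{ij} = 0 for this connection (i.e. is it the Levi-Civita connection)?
Using ∇_k g_{ij} = ∂_k g_{ij} - Γ^m_{ki} g_{mj} - Γ^m_{kj} g_{im}:
∇_x g_{xy} = (0) - (x) - (0) = -x ≠ 0
So the connection is not metric compatible (it is not the Levi-Civita connection).
No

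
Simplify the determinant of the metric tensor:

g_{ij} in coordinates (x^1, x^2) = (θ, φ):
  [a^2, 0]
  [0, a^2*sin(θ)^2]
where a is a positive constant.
For a 2×2 metric: det(g) = g_{11}·g_{22} - g_{12}·g_{21}
= (a^2)·(a^2*sin(θ)^2) - (0)·(0)
= a^4*sin(θ)^2 - 0
det(g) = a^4*sin(θ)^2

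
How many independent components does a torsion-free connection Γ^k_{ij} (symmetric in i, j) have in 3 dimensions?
Γ^k_{ij} has n choices for the upper index and n(n+1)/2 independent symmetric lower index pairs.
Total = 3 × 3×4/2 = 3 × 6 = 18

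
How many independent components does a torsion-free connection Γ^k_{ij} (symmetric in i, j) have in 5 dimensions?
Γ^k_{ij} has n choices for the upper index and n(n+1)/2 independent symmetric lower index pairs.
Total = 5 × 5×6/2 = 5 × 15 = 75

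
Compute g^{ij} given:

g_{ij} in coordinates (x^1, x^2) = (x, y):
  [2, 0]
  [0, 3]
The metric is diagonal, so g^{ij} is diagonal with entries 1/g_{ii}: diag(1/2, 1/3).
g^{ij}:
  [1/2, 0]
  [0, 1/3]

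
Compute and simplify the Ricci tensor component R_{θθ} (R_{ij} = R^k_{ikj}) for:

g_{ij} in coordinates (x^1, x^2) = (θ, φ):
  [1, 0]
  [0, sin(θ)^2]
Non-zero Christoffel symbols (Γ^k_{ij} = Γ^k_{ji}):
Γ^θ_{φ φ} = -sin(2*θ)/2
Γ^φ_{θ φ} = 1/tan(θ)
R^θ_{θ θ θ} = 0 (a repeated index in an antisymmetric pair)
R^φ_{θ φ θ} = ∂_φ Γ^φ_{θ θ} - ∂_θ Γ^φ_{θ φ} + Γ^φ_{φ m} Γ^m_{θ θ} - Γ^φ_{θ m} Γ^m_{θ φ}
  = (0) - (-1/sin(θ)^2) + (0) - (1/tan(θ)^2) = 1
R_{θθ} = R^θ_{θ θ θ} + R^φ_{θ φ θ} = (0) + (1) = 1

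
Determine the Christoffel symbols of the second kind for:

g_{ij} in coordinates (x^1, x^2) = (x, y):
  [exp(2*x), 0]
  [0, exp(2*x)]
Using Γ^k_{ij} = (1/2) g^{km} (∂_i g_{mj} + ∂_j g_{mi} - ∂_m g_{ij}); the metric is diagonal, so only the m = k term contributes.
Non-zero symbols (using the symmetry Γ^k_{ij} = Γ^k_{ji}):
Γ^x_{x x} = (1/2) g^{xx} (∂_x g_{xx} + ∂_x g_{xx} - ∂_x g_{xx}) = (1/2)(exp(-2*x))((2*exp(2*x)) + (2*exp(2*x)) - (2*exp(2*x))) = 1
Γ^x_{y y} = (1/2) g^{xx} (∂_y g_{xy} + ∂_y g_{xy} - ∂_x g_{yy}) = (1/2)(exp(-2*x))((0) + (0) - (2*exp(2*x))) = -1
Γ^y_{x y} = (1/2) g^{yy} (∂_x g_{yy} + ∂_y g_{yx} - ∂_y g_{xy}) = (1/2)(exp(-2*x))((2*exp(2*x)) + (0) - (0)) = 1
All other Christoffel symbols are zero.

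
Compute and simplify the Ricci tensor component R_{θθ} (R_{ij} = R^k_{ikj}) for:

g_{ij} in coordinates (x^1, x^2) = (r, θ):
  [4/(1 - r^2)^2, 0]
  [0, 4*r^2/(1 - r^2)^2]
Non-zero Christoffel symbols (Γ^k_{ij} = Γ^k_{ji}):
Γ^r_{r r} = 2*r/(1 - r^2)
Γ^r_{θ θ} = (r^3 + r)/(r^2 - 1)
Γ^θ_{r θ} = (-r^2 - 1)/(r^3 - r)
R^r_{θ r θ} = ∂_r Γ^r_{θ θ} - ∂_θ Γ^r_{θ r} + Γ^r_{r m} Γ^m_{θ θ} - Γ^r_{θ m} Γ^m_{θ r}
  = ((r^4 - 4*r^2 - 1)/(r^2 - 1)^2) - (0) + (-2*r^2*(r^2 + 1)/(r^2 - 1)^2) - (-(r^2 + 1)^2/(r^2 - 1)^2) = -4*r^2/(r^2 - 1)^2
R^θ_{θ θ θ} = 0 (a repeated index in an antisymmetric pair)
R_{θθ} = R^r_{θ r θ} + R^θ_{θ θ θ} = (-4*r^2/(r^2 - 1)^2) + (0) = -4*r^2/(r^2 - 1)^2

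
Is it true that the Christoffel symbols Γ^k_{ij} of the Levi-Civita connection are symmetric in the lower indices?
The Levi-Civita connection is torsion-free, which is exactly Γ^k_{ij} = Γ^k_{ji}.
Yes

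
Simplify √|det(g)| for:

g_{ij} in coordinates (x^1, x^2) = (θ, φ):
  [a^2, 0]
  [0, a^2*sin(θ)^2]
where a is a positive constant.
det(g) = a^4*sin(θ)^2
√|det(g)| = a^2*sin(θ) (taking 0 < θ < π so that |sin(θ)| = sin(θ))
Volume element: dV = a^2*sin(θ) dθ dφ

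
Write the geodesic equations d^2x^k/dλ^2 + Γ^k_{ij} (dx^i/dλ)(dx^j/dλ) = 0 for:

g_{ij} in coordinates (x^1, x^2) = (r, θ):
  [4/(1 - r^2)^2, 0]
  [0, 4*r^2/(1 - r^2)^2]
Geodesic equation: d^2x^k/dλ^2 + Γ^k_{ij} (dx^i/dλ)(dx^j/dλ) = 0.
Non-zero Christoffel symbols:
Γ^r_{r r} = 2*r/(1 - r^2)
Γ^r_{θ θ} = (r^3 + r)/(r^2 - 1)
Γ^θ_{r θ} = (-r^2 - 1)/(r^3 - r)
Substituting (the symmetric pair Γ^k_{ij}, Γ^k_{ji} combines into a factor 2):
d^2r/dλ^2 + (2*r/(1 - r^2)) (dr/dλ)^2 + ((r^3 + r)/(r^2 - 1)) (dθ/dλ)^2 = 0
d^2θ/dλ^2 + ((-2*r^2 - 2)/(r^3 - r)) (dr/dλ)(dθ/dλ) = 0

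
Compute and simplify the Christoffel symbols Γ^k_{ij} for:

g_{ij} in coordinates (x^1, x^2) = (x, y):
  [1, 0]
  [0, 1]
Using Γ^k_{ij} = (1/2) g^{km} (∂_i g_{mj} + ∂_j g_{mi} - ∂_m g_{ij}); the metric is diagonal, so only the m = k term contributes.
Every metric component is constant, so all ∂_m g_{ij} = 0 and every Christoffel symbol vanishes.
All Christoffel symbols are zero.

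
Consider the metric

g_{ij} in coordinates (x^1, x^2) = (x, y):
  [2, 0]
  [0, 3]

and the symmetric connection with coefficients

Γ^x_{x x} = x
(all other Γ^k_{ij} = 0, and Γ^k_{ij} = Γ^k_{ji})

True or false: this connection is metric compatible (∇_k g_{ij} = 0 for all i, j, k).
Using ∇_k g_{ij} = ∂_k g_{ij} - Γ^m_{ki} g_{mj} - Γ^m_{kj} g_{im}:
∇_x g_{xx} = (0) - (2*x) - (2*x) = -4*x ≠ 0
So the connection is not metric compatible (it is not the Levi-Civita connection).
False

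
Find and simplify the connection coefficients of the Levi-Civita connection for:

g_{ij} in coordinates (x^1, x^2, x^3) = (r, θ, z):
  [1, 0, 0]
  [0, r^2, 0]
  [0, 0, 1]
Using Γ^k_{ij} = (1/2) g^{km} (∂_i g_{mj} + ∂_j g_{mi} - ∂_m g_{ij}); the metric is diagonal, so only the m = k term contributes.
Non-zero symbols (using the symmetry Γ^k_{ij} = Γ^k_{ji}):
Γ^r_{θ θ} = (1/2) g^{rr} (∂_θ g_{rθ} + ∂_θ g_{rθ} - ∂_r g_{θθ}) = (1/2)(1)((0) + (0) - (2*r)) = -r
Γ^θ_{r θ} = (1/2) g^{θθ} (∂_r g_{θθ} + ∂_θ g_{θr} - ∂_θ g_{rθ}) = (1/2)(1/r^2)((2*r) + (0) - (0)) = 1/r
All other Christoffel symbols are zero.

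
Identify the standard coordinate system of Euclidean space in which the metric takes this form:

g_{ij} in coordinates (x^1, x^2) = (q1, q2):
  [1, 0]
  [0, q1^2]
The line element ds^2 = dq1^2 + q1^2 dq2^2 is dr^2 + r^2 dθ^2 with q1 = r, q2 = θ.
polar coordinates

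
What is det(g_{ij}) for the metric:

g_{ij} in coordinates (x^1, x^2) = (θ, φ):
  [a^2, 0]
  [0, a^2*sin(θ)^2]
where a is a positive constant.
For a 2×2 metric: det(g) = g_{11}·g_{22} - g_{12}·g_{21}
= (a^2)·(a^2*sin(θ)^2) - (0)·(0)
= a^4*sin(θ)^2 - 0
det(g) = a^4*sin(θ)^2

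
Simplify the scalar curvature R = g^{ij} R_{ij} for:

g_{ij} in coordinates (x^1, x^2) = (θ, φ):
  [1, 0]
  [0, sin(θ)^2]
Non-zero Christoffel symbols (Γ^k_{ij} = Γ^k_{ji}):
Γ^θ_{φ φ} = -sin(2*θ)/2
Γ^φ_{θ φ} = 1/tan(θ)
Ricci tensor (R_{ij} = R^k_{ikj}): R_{θθ} = 1, R_{θφ} = 0, R_{φφ} = sin(θ)^2
Inverse metric: g^{θθ} = 1, g^{φφ} = 1/sin(θ)^2
R = g^{ij} R_{ij} = (1)(1) + (1/sin(θ)^2)(sin(θ)^2) = 2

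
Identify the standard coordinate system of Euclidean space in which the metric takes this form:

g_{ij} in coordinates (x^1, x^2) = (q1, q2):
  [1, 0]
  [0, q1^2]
The line element ds^2 = dq1^2 + q1^2 dq2^2 is dr^2 + r^2 dθ^2 with q1 = r, q2 = θ.
polar coordinates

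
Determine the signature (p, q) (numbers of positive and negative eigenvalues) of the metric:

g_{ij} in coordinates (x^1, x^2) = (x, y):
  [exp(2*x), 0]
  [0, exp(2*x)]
The metric is diagonal, so its eigenvalues are the diagonal entries: exp(2*x), exp(2*x) (at a generic point, where coordinate-dependent entries are positive).
2 positive, 0 negative.
(2, 0) - Riemannian (positive definite)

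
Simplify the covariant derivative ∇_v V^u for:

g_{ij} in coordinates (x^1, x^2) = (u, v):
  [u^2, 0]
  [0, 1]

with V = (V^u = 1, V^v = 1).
Non-zero Christoffel symbols:
Γ^u_{u u} = 1/u
∇_v V^u = ∂_v V^u + Γ^u_{v j} V^j
  = (0) + (0)(1) + (0)(1)
  = 0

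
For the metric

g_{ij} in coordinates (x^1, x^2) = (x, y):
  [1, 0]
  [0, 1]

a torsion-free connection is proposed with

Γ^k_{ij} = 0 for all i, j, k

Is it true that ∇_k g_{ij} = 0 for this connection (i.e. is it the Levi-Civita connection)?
Using ∇_k g_{ij} = ∂_k g_{ij} - Γ^m_{ki} g_{mj} - Γ^m_{kj} g_{im}:
e.g. ∇_y g_{xy} = (0) - (0) - (0) = 0
Every component ∇_k g_{ij} vanishes: the connection is metric compatible.
Yes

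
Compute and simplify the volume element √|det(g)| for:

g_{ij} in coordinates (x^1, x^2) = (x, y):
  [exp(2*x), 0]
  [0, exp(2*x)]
det(g) = exp(4*x)
√|det(g)| = exp(2*x)
Volume element: dV = exp(2*x) dx dy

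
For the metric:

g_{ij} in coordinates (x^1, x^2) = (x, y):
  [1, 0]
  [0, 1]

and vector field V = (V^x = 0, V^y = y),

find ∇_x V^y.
All Christoffel symbols are zero.
∇_x V^y = ∂_x V^y + Γ^y_{x j} V^j
  = (0) + (0)(0) + (0)(y)
  = 0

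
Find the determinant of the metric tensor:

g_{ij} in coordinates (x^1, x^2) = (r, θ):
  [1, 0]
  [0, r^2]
For a 2×2 metric: det(g) = g_{11}·g_{22} - g_{12}·g_{21}
= (1)·(r^2) - (0)·(0)
= r^2 - 0
det(g) = r^2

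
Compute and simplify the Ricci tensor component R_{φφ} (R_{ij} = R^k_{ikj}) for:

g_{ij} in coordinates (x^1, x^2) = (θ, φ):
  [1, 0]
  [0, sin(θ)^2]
Non-zero Christoffel symbols (Γ^k_{ij} = Γ^k_{ji}):
Γ^θ_{φ φ} = -sin(2*θ)/2
Γ^φ_{θ φ} = 1/tan(θ)
R^θ_{φ θ φ} = ∂_θ Γ^θ_{φ φ} - ∂_φ Γ^θ_{φ θ} + Γ^θ_{θ m} Γ^m_{φ φ} - Γ^θ_{φ m} Γ^m_{φ θ}
  = (-cos(2*θ)) - (0) + (0) - (-cos(θ)^2) = sin(θ)^2
R^φ_{φ φ φ} = 0 (a repeated index in an antisymmetric pair)
R_{φφ} = R^θ_{φ θ φ} + R^φ_{φ φ φ} = (sin(θ)^2) + (0) = sin(θ)^2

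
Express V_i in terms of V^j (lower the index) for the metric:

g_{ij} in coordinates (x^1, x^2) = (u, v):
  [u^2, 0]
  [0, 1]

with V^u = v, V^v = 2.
V_i = g_{ij} V^j:
V_u = (u^2)(v) + (0)(2) = u^2*v
V_v = (0)(v) + (1)(2) = 2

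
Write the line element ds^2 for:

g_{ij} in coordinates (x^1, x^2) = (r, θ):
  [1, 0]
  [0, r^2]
ds^2 = g_{ij} dx^i dx^j; only the non-zero components contribute.
ds^2 = dr^2 + r^2 dθ^2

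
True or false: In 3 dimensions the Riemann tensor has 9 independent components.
n^2(n^2-1)/12 = 9·8/12 = 6 independent components for n = 3.
False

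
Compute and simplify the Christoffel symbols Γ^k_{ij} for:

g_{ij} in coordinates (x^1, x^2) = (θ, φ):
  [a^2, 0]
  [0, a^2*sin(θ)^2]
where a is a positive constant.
Using Γ^k_{ij} = (1/2) g^{km} (∂_i g_{mj} + ∂_j g_{mi} - ∂_m g_{ij}); the metric is diagonal, so only the m = k term contributes.
Non-zero symbols (using the symmetry Γ^k_{ij} = Γ^k_{ji}):
Γ^θ_{φ φ} = (1/2) g^{θθ} (∂_φ g_{θφ} + ∂_φ g_{θφ} - ∂_θ g_{φφ}) = (1/2)(1/a^2)((0) + (0) - (a^2*sin(2*θ))) = -sin(2*θ)/2
Γ^φ_{θ φ} = (1/2) g^{φφ} (∂_θ g_{φφ} + ∂_φ g_{φθ} - ∂_φ g_{θφ}) = (1/2)(1/(a^2*sin(θ)^2))((a^2*sin(2*θ)) + (0) - (0)) = 1/tan(θ)
All other Christoffel symbols are zero.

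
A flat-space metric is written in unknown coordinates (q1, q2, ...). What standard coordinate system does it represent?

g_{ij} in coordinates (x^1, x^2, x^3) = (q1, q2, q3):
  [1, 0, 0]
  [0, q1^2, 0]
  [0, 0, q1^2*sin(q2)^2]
The line element ds^2 = dq1^2 + q1^2 dq2^2 + q1^2 sin(q2)^2 dq3^2 is dr^2 + r^2 dθ^2 + r^2 sin(θ)^2 dφ^2 with q1 = r, q2 = θ, q3 = φ.
spherical coordinates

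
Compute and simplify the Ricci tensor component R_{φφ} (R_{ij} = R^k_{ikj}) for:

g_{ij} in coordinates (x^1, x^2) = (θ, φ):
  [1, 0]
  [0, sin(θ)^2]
Non-zero Christoffel symbols (Γ^k_{ij} = Γ^k_{ji}):
Γ^θ_{φ φ} = -sin(2*θ)/2
Γ^φ_{θ φ} = 1/tan(θ)
R^θ_{φ θ φ} = ∂_θ Γ^θ_{φ φ} - ∂_φ Γ^θ_{φ θ} + Γ^θ_{θ m} Γ^m_{φ φ} - Γ^θ_{φ m} Γ^m_{φ θ}
  = (-cos(2*θ)) - (0) + (0) - (-cos(θ)^2) = sin(θ)^2
R^φ_{φ φ φ} = 0 (a repeated index in an antisymmetric pair)
R_{φφ} = R^θ_{φ θ φ} + R^φ_{φ φ φ} = (sin(θ)^2) + (0) = sin(θ)^2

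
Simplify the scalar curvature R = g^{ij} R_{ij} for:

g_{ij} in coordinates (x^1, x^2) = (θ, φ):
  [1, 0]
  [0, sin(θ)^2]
Non-zero Christoffel symbols (Γ^k_{ij} = Γ^k_{ji}):
Γ^θ_{φ φ} = -sin(2*θ)/2
Γ^φ_{θ φ} = 1/tan(θ)
Ricci tensor (R_{ij} = R^k_{ikj}): R_{θθ} = 1, R_{θφ} = 0, R_{φφ} = sin(θ)^2
Inverse metric: g^{θθ} = 1, g^{φφ} = 1/sin(θ)^2
R = g^{ij} R_{ij} = (1)(1) + (1/sin(θ)^2)(sin(θ)^2) = 2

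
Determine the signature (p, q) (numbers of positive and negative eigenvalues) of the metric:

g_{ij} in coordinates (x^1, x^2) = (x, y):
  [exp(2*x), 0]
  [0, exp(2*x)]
The metric is diagonal, so its eigenvalues are the diagonal entries: exp(2*x), exp(2*x) (at a generic point, where coordinate-dependent entries are positive).
2 positive, 0 negative.
(2, 0) - Riemannian (positive definite)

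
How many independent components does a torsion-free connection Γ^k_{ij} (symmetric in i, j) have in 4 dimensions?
Γ^k_{ij} has n choices for the upper index and n(n+1)/2 independent symmetric lower index pairs.
Total = 4 × 4×5/2 = 4 × 10 = 40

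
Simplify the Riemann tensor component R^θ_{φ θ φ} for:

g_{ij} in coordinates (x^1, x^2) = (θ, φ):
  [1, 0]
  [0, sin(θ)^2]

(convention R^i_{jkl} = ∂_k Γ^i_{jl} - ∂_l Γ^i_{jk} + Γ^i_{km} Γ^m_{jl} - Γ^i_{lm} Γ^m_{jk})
Non-zero Christoffel symbols (Γ^k_{ij} = Γ^k_{ji}):
Γ^θ_{φ φ} = -sin(2*θ)/2
Γ^φ_{θ φ} = 1/tan(θ)
R^θ_{φ θ φ} = ∂_θ Γ^θ_{φ φ} - ∂_φ Γ^θ_{φ θ} + Γ^θ_{θ m} Γ^m_{φ φ} - Γ^θ_{φ m} Γ^m_{φ θ}
  = (-cos(2*θ)) - (0) + (0) - (-cos(θ)^2) = sin(θ)^2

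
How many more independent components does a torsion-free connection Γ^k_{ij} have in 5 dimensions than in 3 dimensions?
Independent components in n dimensions: n × n(n+1)/2 = n^2(n+1)/2.
5D: 5 × 15 = 75
3D: 3 × 6 = 18
Difference = 75 - 18 = 57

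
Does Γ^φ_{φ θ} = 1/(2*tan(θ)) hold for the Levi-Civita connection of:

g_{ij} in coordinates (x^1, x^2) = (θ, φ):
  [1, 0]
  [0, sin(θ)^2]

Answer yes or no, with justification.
Γ^φ_{φ θ} = (1/2) g^{φφ} (∂_φ g_{φθ} + ∂_θ g_{φφ} - ∂_φ g_{φθ}) = (1/2)(1/sin(θ)^2)((0) + (sin(2*θ)) - (0)) = 1/tan(θ)
This differs from the proposed value 1/(2*tan(θ)).
No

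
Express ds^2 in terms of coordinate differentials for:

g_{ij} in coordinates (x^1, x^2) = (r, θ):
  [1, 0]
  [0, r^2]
ds^2 = g_{ij} dx^i dx^j; only the non-zero components contribute.
ds^2 = dr^2 + r^2 dθ^2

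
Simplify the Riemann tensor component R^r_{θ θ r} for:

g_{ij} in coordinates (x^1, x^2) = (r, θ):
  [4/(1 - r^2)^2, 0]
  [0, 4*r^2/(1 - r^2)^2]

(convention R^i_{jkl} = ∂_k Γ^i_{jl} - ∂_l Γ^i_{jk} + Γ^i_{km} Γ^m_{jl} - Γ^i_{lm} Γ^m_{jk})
Non-zero Christoffel symbols (Γ^k_{ij} = Γ^k_{ji}):
Γ^r_{r r} = 2*r/(1 - r^2)
Γ^r_{θ θ} = (r^3 + r)/(r^2 - 1)
Γ^θ_{r θ} = (-r^2 - 1)/(r^3 - r)
R^r_{θ θ r} = ∂_θ Γ^r_{θ r} - ∂_r Γ^r_{θ θ} + Γ^r_{θ m} Γ^m_{θ r} - Γ^r_{r m} Γ^m_{θ θ}
  = (0) - ((r^4 - 4*r^2 - 1)/(r^2 - 1)^2) + (-(r^2 + 1)^2/(r^2 - 1)^2) - (-2*r^2*(r^2 + 1)/(r^2 - 1)^2) = 4*r^2/(r^2 - 1)^2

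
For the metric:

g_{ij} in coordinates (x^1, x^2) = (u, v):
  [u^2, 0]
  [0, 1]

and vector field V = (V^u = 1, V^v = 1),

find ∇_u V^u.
Non-zero Christoffel symbols:
Γ^u_{u u} = 1/u
∇_u V^u = ∂_u V^u + Γ^u_{u j} V^j
  = (0) + (1/u)(1) + (0)(1)
  = 1/u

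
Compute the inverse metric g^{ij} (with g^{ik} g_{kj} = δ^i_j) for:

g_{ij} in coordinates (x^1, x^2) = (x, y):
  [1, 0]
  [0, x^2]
The metric is diagonal, so g^{ij} is diagonal with entries 1/g_{ii}: diag(1, 1/(x^2)).
g^{ij}:
  [1, 0]
  [0, 1/x^2]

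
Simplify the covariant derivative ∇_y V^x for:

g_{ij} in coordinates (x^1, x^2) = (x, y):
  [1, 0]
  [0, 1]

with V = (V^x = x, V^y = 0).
All Christoffel symbols are zero.
∇_y V^x = ∂_y V^x + Γ^x_{y j} V^j
  = (0) + (0)(x) + (0)(0)
  = 0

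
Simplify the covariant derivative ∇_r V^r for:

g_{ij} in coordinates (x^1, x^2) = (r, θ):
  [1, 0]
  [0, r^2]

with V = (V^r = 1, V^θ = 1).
Non-zero Christoffel symbols:
Γ^r_{θ θ} = -r
Γ^θ_{r θ} = 1/r
∇_r V^r = ∂_r V^r + Γ^r_{r j} V^j
  = (0) + (0)(1) + (0)(1)
  = 0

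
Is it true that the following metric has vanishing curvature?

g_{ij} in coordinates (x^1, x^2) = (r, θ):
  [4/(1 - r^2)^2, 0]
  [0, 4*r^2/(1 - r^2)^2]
Non-zero Christoffel symbols:
Γ^r_{r r} = 2*r/(1 - r^2)
Γ^r_{θ θ} = (r^3 + r)/(r^2 - 1)
Γ^θ_{r θ} = (-r^2 - 1)/(r^3 - r)
Ricci tensor: R_{rr} = -4/(r^2 - 1)^2, R_{rθ} = 0, R_{θθ} = -4*r^2/(r^2 - 1)^2
The Ricci tensor is non-zero, so the Riemann tensor is non-zero: not flat.
No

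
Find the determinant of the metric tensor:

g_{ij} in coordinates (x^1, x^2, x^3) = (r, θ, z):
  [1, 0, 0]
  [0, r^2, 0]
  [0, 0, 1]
Diagonal metric: det(g) = g_{11}·g_{22}·g_{33}
= (1)·(r^2)·(1)
det(g) = r^2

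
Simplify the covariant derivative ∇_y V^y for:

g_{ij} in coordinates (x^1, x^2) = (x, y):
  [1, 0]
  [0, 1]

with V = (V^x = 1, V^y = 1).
All Christoffel symbols are zero.
∇_y V^y = ∂_y V^y + Γ^y_{y j} V^j
  = (0) + (0)(1) + (0)(1)
  = 0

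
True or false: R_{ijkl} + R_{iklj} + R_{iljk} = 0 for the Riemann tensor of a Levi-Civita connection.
This is the first (algebraic) Bianchi identity.
True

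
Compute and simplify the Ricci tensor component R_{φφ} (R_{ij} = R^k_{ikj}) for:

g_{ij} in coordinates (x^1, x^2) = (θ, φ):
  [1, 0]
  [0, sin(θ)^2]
Non-zero Christoffel symbols (Γ^k_{ij} = Γ^k_{ji}):
Γ^θ_{φ φ} = -sin(2*θ)/2
Γ^φ_{θ φ} = 1/tan(θ)
R^θ_{φ θ φ} = ∂_θ Γ^θ_{φ φ} - ∂_φ Γ^θ_{φ θ} + Γ^θ_{θ m} Γ^m_{φ φ} - Γ^θ_{φ m} Γ^m_{φ θ}
  = (-cos(2*θ)) - (0) + (0) - (-cos(θ)^2) = sin(θ)^2
R^φ_{φ φ φ} = 0 (a repeated index in an antisymmetric pair)
R_{φφ} = R^θ_{φ θ φ} + R^φ_{φ φ φ} = (sin(θ)^2) + (0) = sin(θ)^2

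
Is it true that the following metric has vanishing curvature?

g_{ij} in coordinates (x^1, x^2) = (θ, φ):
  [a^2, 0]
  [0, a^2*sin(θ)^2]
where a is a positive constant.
Non-zero Christoffel symbols:
Γ^θ_{φ φ} = -sin(2*θ)/2
Γ^φ_{θ φ} = 1/tan(θ)
Ricci tensor: R_{θθ} = 1, R_{θφ} = 0, R_{φφ} = sin(θ)^2
The Ricci tensor is non-zero, so the Riemann tensor is non-zero: not flat.
No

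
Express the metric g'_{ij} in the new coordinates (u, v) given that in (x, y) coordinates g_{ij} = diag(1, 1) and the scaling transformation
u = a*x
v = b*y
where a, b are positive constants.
Invert the transformation: x = u/a, y = v/b
g'_{ij} = (∂x^k/∂x'^i)(∂x^l/∂x'^j) g_{kl}; with g_{kl} = δ_{kl} this is Σ_k (∂x^k/∂x'^i)(∂x^k/∂x'^j).
Jacobian: ∂x/∂u = 1/a, ∂x/∂v = 0, ∂y/∂u = 0, ∂y/∂v = 1/b
g'_{uu} = (1/a)(1/a) + (0)(0) = 1/a^2
g'_{uv} = (1/a)(0) + (0)(1/b) = 0
g'_{vv} = (0)(0) + (1/b)(1/b) = 1/b^2
g'_{ij} = diag(1/a^2, 1/b^2)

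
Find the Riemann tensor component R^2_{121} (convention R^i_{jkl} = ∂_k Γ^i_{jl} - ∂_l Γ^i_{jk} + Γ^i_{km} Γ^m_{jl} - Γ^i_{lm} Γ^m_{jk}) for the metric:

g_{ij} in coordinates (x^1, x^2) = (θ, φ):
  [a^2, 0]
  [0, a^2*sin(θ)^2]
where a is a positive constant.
Non-zero Christoffel symbols (Γ^k_{ij} = Γ^k_{ji}):
Γ^θ_{φ φ} = -sin(2*θ)/2
Γ^φ_{θ φ} = 1/tan(θ)
R^φ_{θ φ θ} = ∂_φ Γ^φ_{θ θ} - ∂_θ Γ^φ_{θ φ} + Γ^φ_{φ m} Γ^m_{θ θ} - Γ^φ_{θ m} Γ^m_{θ φ}
  = (0) - (-1/sin(θ)^2) + (0) - (1/tan(θ)^2) = 1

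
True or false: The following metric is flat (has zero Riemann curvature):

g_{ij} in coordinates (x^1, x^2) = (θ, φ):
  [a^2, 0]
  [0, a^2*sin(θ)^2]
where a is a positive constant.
Non-zero Christoffel symbols:
Γ^θ_{φ φ} = -sin(2*θ)/2
Γ^φ_{θ φ} = 1/tan(θ)
Ricci tensor: R_{θθ} = 1, R_{θφ} = 0, R_{φφ} = sin(θ)^2
The Ricci tensor is non-zero, so the Riemann tensor is non-zero: not flat.
False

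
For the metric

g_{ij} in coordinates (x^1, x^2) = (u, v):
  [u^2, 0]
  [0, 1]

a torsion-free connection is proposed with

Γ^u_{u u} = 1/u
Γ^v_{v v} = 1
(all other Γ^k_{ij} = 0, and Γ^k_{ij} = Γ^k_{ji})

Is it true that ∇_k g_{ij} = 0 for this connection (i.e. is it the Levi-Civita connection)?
Using ∇_k g_{ij} = ∂_k g_{ij} - Γ^m_{ki} g_{mj} - Γ^m_{kj} g_{im}:
∇_v g_{vv} = (0) - (1) - (1) = -2 ≠ 0
So the connection is not metric compatible (it is not the Levi-Civita connection).
No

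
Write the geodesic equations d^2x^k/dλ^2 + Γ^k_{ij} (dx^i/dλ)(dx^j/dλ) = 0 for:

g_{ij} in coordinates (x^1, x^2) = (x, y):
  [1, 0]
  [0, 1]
Geodesic equation: d^2x^k/dλ^2 + Γ^k_{ij} (dx^i/dλ)(dx^j/dλ) = 0.
All Christoffel symbols vanish, so the geodesics are straight lines:
d^2x/dλ^2 = 0
d^2y/dλ^2 = 0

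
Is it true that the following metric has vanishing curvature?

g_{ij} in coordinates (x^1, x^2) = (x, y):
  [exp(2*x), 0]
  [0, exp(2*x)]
Non-zero Christoffel symbols:
Γ^x_{x x} = 1
Γ^x_{y y} = -1
Γ^y_{x y} = 1
Ricci tensor: R_{xx} = 0, R_{xy} = 0, R_{yy} = 0
All R_{ij} vanish; in 2 dimensions the Riemann tensor is fully determined by the Ricci tensor, so R^i_{jkl} = 0: the metric is flat (curvilinear coordinates on flat space).
Yes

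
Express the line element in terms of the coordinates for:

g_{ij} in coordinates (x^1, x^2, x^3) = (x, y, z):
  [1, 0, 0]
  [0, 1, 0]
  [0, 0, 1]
ds^2 = g_{ij} dx^i dx^j; only the non-zero components contribute.
ds^2 = dx^2 + dy^2 + dz^2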